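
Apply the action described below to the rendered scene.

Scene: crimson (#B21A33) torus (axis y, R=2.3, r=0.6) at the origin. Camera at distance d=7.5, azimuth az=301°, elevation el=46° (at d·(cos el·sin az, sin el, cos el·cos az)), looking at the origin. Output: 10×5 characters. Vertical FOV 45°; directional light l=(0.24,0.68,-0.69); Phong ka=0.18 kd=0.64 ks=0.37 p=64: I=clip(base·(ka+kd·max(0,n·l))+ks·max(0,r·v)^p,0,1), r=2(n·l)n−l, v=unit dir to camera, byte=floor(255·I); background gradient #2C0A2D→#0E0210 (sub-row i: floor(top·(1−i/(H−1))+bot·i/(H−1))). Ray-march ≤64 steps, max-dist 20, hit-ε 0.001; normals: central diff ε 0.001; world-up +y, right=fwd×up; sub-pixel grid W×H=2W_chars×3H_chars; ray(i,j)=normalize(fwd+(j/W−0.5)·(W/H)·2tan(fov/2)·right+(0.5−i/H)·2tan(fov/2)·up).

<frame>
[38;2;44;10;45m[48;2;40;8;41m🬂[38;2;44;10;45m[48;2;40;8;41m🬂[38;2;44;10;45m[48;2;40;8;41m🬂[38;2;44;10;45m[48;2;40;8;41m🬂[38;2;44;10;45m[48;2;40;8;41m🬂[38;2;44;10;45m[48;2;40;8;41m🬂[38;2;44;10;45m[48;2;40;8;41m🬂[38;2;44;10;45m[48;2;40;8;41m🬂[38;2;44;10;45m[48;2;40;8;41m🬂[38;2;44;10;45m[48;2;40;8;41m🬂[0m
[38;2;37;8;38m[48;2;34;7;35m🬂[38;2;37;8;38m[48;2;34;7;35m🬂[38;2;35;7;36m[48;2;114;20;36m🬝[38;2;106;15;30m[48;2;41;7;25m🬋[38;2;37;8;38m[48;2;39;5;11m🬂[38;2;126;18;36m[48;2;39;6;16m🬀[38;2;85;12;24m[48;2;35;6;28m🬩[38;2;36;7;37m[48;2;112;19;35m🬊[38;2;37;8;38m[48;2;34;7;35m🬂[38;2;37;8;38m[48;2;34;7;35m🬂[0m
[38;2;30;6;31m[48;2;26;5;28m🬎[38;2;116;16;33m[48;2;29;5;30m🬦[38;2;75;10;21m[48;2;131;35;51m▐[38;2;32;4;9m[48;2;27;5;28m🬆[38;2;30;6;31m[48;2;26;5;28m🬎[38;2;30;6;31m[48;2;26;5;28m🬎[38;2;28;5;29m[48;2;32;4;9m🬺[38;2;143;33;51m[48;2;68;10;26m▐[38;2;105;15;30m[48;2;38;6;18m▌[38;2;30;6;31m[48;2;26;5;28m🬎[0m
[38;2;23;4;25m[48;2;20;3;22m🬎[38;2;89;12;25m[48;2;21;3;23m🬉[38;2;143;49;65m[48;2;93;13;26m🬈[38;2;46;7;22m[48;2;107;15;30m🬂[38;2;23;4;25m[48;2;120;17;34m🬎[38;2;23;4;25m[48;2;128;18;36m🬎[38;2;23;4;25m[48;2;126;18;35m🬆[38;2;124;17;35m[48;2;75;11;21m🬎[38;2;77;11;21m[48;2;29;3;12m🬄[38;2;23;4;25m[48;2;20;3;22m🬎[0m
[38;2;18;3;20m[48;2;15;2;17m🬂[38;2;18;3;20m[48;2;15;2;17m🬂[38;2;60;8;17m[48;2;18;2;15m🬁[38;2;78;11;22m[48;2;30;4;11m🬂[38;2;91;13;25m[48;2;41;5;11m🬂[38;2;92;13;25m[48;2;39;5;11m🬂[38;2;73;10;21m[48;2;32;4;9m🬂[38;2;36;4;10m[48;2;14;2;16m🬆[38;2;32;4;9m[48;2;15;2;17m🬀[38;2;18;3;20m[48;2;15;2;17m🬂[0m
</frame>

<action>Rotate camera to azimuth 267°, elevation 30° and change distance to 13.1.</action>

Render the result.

<frame>
[38;2;44;10;45m[48;2;40;8;41m🬂[38;2;44;10;45m[48;2;40;8;41m🬂[38;2;44;10;45m[48;2;40;8;41m🬂[38;2;44;10;45m[48;2;40;8;41m🬂[38;2;44;10;45m[48;2;40;8;41m🬂[38;2;44;10;45m[48;2;40;8;41m🬂[38;2;44;10;45m[48;2;40;8;41m🬂[38;2;44;10;45m[48;2;40;8;41m🬂[38;2;44;10;45m[48;2;40;8;41m🬂[38;2;44;10;45m[48;2;40;8;41m🬂[0m
[38;2;37;8;38m[48;2;34;7;35m🬂[38;2;37;8;38m[48;2;34;7;35m🬂[38;2;37;8;38m[48;2;34;7;35m🬂[38;2;37;8;38m[48;2;34;7;35m🬂[38;2;37;8;38m[48;2;34;7;35m🬂[38;2;37;8;38m[48;2;34;7;35m🬂[38;2;37;8;38m[48;2;34;7;35m🬂[38;2;37;8;38m[48;2;34;7;35m🬂[38;2;37;8;38m[48;2;34;7;35m🬂[38;2;37;8;38m[48;2;34;7;35m🬂[0m
[38;2;30;6;31m[48;2;26;5;28m🬎[38;2;30;6;31m[48;2;26;5;28m🬎[38;2;30;6;31m[48;2;26;5;28m🬎[38;2;30;6;31m[48;2;106;15;30m🬆[38;2;76;10;22m[48;2;32;5;19m🬐[38;2;93;13;26m[48;2;33;6;26m🬁[38;2;56;8;27m[48;2;119;17;33m🬠[38;2;29;5;30m[48;2;32;4;9m🬬[38;2;30;6;31m[48;2;26;5;28m🬎[38;2;30;6;31m[48;2;26;5;28m🬎[0m
[38;2;23;4;25m[48;2;20;3;22m🬎[38;2;23;4;25m[48;2;20;3;22m🬎[38;2;23;4;25m[48;2;20;3;22m🬎[38;2;90;13;25m[48;2;21;3;23m🬁[38;2;92;13;26m[48;2;26;3;15m🬂[38;2;77;11;22m[48;2;26;3;15m🬂[38;2;35;4;10m[48;2;20;3;22m🬆[38;2;23;4;25m[48;2;20;3;22m🬎[38;2;23;4;25m[48;2;20;3;22m🬎[38;2;23;4;25m[48;2;20;3;22m🬎[0m
[38;2;18;3;20m[48;2;15;2;17m🬂[38;2;18;3;20m[48;2;15;2;17m🬂[38;2;18;3;20m[48;2;15;2;17m🬂[38;2;18;3;20m[48;2;15;2;17m🬂[38;2;18;3;20m[48;2;15;2;17m🬂[38;2;18;3;20m[48;2;15;2;17m🬂[38;2;18;3;20m[48;2;15;2;17m🬂[38;2;18;3;20m[48;2;15;2;17m🬂[38;2;18;3;20m[48;2;15;2;17m🬂[38;2;18;3;20m[48;2;15;2;17m🬂[0m
</frame>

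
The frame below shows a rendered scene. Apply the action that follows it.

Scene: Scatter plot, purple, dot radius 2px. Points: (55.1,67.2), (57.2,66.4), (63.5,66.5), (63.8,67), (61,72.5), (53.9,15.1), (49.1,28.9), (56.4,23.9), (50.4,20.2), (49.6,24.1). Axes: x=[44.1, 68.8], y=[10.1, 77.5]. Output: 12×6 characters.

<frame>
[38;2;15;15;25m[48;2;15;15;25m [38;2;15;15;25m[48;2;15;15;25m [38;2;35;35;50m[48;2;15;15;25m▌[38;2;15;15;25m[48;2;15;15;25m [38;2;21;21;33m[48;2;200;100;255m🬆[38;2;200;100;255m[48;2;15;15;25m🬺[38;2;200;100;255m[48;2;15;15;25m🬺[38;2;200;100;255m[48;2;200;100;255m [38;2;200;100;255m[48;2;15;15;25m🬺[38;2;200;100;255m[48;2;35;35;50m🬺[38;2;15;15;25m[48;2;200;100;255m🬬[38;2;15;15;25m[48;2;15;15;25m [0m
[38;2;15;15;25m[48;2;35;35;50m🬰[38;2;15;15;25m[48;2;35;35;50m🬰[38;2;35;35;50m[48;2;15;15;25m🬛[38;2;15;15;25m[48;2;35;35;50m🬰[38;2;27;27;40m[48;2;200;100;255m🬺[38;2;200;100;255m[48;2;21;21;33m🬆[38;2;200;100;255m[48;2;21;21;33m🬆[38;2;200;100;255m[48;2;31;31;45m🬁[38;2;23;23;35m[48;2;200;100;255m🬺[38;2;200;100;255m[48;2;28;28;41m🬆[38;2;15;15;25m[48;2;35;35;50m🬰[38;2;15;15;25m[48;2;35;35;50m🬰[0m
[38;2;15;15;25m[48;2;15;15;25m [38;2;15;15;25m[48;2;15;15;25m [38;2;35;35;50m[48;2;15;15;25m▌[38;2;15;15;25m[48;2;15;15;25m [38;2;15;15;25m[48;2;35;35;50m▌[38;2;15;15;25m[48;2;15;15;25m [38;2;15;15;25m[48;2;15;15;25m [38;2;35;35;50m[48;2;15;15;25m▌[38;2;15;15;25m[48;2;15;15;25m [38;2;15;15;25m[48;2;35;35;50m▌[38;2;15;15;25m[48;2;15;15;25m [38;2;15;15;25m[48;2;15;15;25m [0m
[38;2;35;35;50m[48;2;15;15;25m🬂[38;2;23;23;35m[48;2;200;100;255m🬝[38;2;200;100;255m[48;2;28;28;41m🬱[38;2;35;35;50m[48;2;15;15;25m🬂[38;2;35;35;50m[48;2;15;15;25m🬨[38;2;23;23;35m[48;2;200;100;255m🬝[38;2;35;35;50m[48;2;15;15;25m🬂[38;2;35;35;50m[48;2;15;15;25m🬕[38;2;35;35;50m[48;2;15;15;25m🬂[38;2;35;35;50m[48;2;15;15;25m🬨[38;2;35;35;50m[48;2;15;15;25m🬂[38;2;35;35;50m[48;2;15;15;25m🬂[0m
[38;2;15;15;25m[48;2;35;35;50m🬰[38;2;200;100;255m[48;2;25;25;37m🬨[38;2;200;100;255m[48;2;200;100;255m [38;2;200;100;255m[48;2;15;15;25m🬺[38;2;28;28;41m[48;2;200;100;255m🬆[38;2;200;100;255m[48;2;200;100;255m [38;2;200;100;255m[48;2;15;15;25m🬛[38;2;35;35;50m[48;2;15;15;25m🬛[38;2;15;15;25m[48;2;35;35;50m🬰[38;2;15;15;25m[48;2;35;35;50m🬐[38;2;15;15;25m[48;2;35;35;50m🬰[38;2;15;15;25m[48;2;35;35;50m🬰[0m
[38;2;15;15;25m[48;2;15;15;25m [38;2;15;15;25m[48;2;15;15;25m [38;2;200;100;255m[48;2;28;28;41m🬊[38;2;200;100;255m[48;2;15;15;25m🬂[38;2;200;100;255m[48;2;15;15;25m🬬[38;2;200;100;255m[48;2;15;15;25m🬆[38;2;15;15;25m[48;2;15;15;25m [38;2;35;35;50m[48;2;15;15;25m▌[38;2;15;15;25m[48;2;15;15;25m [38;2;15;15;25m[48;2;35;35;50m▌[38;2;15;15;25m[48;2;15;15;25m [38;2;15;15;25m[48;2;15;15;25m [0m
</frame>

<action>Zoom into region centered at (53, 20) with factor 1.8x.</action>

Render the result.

<frame>
[38;2;15;15;25m[48;2;15;15;25m [38;2;15;15;25m[48;2;15;15;25m [38;2;23;23;35m[48;2;200;100;255m🬬[38;2;15;15;25m[48;2;15;15;25m [38;2;15;15;25m[48;2;35;35;50m▌[38;2;15;15;25m[48;2;15;15;25m [38;2;15;15;25m[48;2;15;15;25m [38;2;35;35;50m[48;2;15;15;25m▌[38;2;15;15;25m[48;2;15;15;25m [38;2;15;15;25m[48;2;35;35;50m▌[38;2;15;15;25m[48;2;15;15;25m [38;2;15;15;25m[48;2;15;15;25m [0m
[38;2;15;15;25m[48;2;35;35;50m🬰[38;2;15;15;25m[48;2;200;100;255m🬐[38;2;200;100;255m[48;2;200;100;255m [38;2;20;20;31m[48;2;200;100;255m🬨[38;2;15;15;25m[48;2;35;35;50m🬐[38;2;15;15;25m[48;2;35;35;50m🬰[38;2;15;15;25m[48;2;35;35;50m🬰[38;2;35;35;50m[48;2;15;15;25m🬛[38;2;21;21;33m[48;2;200;100;255m🬆[38;2;31;31;45m[48;2;200;100;255m🬬[38;2;15;15;25m[48;2;35;35;50m🬰[38;2;15;15;25m[48;2;35;35;50m🬰[0m
[38;2;15;15;25m[48;2;15;15;25m [38;2;15;15;25m[48;2;200;100;255m🬺[38;2;200;100;255m[48;2;35;35;50m🬬[38;2;200;100;255m[48;2;200;100;255m [38;2;28;28;41m[48;2;200;100;255m🬊[38;2;15;15;25m[48;2;15;15;25m [38;2;15;15;25m[48;2;200;100;255m🬝[38;2;200;100;255m[48;2;27;27;40m🬁[38;2;200;100;255m[48;2;15;15;25m🬬[38;2;200;100;255m[48;2;28;28;41m🬆[38;2;15;15;25m[48;2;15;15;25m [38;2;15;15;25m[48;2;15;15;25m [0m
[38;2;35;35;50m[48;2;15;15;25m🬂[38;2;35;35;50m[48;2;15;15;25m🬂[38;2;35;35;50m[48;2;15;15;25m🬕[38;2;200;100;255m[48;2;15;15;25m🬊[38;2;200;100;255m[48;2;27;27;40m🬀[38;2;23;23;35m[48;2;200;100;255m🬴[38;2;200;100;255m[48;2;200;100;255m [38;2;200;100;255m[48;2;25;25;37m🬛[38;2;35;35;50m[48;2;15;15;25m🬂[38;2;35;35;50m[48;2;15;15;25m🬨[38;2;35;35;50m[48;2;15;15;25m🬂[38;2;35;35;50m[48;2;15;15;25m🬂[0m
[38;2;15;15;25m[48;2;35;35;50m🬰[38;2;15;15;25m[48;2;35;35;50m🬰[38;2;35;35;50m[48;2;15;15;25m🬛[38;2;15;15;25m[48;2;35;35;50m🬰[38;2;15;15;25m[48;2;35;35;50m🬐[38;2;15;15;25m[48;2;35;35;50m🬰[38;2;23;23;35m[48;2;200;100;255m🬺[38;2;35;35;50m[48;2;15;15;25m🬛[38;2;15;15;25m[48;2;35;35;50m🬰[38;2;15;15;25m[48;2;35;35;50m🬐[38;2;15;15;25m[48;2;35;35;50m🬰[38;2;15;15;25m[48;2;35;35;50m🬰[0m
[38;2;15;15;25m[48;2;15;15;25m [38;2;15;15;25m[48;2;15;15;25m [38;2;35;35;50m[48;2;15;15;25m▌[38;2;15;15;25m[48;2;15;15;25m [38;2;15;15;25m[48;2;35;35;50m▌[38;2;15;15;25m[48;2;15;15;25m [38;2;15;15;25m[48;2;15;15;25m [38;2;35;35;50m[48;2;15;15;25m▌[38;2;15;15;25m[48;2;15;15;25m [38;2;15;15;25m[48;2;35;35;50m▌[38;2;15;15;25m[48;2;15;15;25m [38;2;15;15;25m[48;2;15;15;25m [0m
</frame>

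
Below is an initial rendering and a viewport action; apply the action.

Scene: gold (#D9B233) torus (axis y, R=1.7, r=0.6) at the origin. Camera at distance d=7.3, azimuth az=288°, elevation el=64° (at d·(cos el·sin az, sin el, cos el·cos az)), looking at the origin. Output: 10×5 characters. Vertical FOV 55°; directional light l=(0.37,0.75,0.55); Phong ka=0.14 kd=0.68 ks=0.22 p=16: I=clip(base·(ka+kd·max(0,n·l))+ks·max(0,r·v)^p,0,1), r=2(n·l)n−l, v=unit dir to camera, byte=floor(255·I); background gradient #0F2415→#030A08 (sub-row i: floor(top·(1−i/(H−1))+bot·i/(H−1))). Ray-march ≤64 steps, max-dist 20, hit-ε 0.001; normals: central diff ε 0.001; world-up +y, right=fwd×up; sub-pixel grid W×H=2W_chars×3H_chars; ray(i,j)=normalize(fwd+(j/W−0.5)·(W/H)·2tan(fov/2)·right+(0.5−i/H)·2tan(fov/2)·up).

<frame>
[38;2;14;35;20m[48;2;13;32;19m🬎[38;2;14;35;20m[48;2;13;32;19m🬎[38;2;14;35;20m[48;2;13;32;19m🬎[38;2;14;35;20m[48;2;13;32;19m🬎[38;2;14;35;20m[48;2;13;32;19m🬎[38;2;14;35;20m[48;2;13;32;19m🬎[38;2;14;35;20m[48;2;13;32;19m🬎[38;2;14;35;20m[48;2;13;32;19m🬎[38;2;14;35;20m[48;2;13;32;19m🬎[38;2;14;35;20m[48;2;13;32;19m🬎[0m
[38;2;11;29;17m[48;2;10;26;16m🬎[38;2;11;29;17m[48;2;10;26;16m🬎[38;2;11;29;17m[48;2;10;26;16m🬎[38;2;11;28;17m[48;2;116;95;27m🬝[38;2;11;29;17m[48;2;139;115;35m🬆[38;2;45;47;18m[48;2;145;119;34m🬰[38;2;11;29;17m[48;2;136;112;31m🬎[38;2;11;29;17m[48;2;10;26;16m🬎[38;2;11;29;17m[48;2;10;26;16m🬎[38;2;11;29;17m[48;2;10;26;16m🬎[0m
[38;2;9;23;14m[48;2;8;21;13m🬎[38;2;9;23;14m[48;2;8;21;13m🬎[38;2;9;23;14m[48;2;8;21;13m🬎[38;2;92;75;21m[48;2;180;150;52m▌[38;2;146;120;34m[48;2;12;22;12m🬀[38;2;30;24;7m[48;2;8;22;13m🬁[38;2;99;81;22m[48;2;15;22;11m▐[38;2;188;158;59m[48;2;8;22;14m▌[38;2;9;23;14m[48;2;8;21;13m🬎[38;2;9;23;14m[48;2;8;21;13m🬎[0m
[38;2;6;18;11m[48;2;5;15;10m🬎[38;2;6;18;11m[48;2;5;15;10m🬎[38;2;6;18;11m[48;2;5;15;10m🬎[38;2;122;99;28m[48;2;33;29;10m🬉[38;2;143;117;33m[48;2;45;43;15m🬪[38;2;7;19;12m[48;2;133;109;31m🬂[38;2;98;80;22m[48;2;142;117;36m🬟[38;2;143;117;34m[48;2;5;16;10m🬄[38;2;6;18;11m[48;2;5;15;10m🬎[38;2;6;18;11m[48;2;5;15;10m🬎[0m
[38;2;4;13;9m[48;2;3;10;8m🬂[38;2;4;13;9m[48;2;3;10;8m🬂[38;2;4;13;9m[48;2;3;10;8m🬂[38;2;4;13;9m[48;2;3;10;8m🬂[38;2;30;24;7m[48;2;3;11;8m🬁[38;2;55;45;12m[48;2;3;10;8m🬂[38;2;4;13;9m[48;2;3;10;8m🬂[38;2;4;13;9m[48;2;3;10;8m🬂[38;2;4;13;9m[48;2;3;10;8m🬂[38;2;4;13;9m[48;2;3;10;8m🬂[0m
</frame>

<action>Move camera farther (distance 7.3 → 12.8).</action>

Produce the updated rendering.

<frame>
[38;2;14;35;20m[48;2;13;32;19m🬎[38;2;14;35;20m[48;2;13;32;19m🬎[38;2;14;35;20m[48;2;13;32;19m🬎[38;2;14;35;20m[48;2;13;32;19m🬎[38;2;14;35;20m[48;2;13;32;19m🬎[38;2;14;35;20m[48;2;13;32;19m🬎[38;2;14;35;20m[48;2;13;32;19m🬎[38;2;14;35;20m[48;2;13;32;19m🬎[38;2;14;35;20m[48;2;13;32;19m🬎[38;2;14;35;20m[48;2;13;32;19m🬎[0m
[38;2;11;29;17m[48;2;10;26;16m🬎[38;2;11;29;17m[48;2;10;26;16m🬎[38;2;11;29;17m[48;2;10;26;16m🬎[38;2;11;29;17m[48;2;10;26;16m🬎[38;2;11;29;17m[48;2;10;26;16m🬎[38;2;11;29;17m[48;2;10;26;16m🬎[38;2;11;29;17m[48;2;10;26;16m🬎[38;2;11;29;17m[48;2;10;26;16m🬎[38;2;11;29;17m[48;2;10;26;16m🬎[38;2;11;29;17m[48;2;10;26;16m🬎[0m
[38;2;9;23;14m[48;2;8;21;13m🬎[38;2;9;23;14m[48;2;8;21;13m🬎[38;2;9;23;14m[48;2;8;21;13m🬎[38;2;9;23;14m[48;2;8;21;13m🬎[38;2;138;114;35m[48;2;8;22;14m🬔[38;2;100;82;23m[48;2;8;22;13m🬂[38;2;170;144;56m[48;2;8;23;14m🬓[38;2;9;23;14m[48;2;8;21;13m🬎[38;2;9;23;14m[48;2;8;21;13m🬎[38;2;9;23;14m[48;2;8;21;13m🬎[0m
[38;2;6;18;11m[48;2;5;15;10m🬎[38;2;6;18;11m[48;2;5;15;10m🬎[38;2;6;18;11m[48;2;5;15;10m🬎[38;2;6;18;11m[48;2;5;15;10m🬎[38;2;126;103;29m[48;2;10;17;9m🬁[38;2;146;120;37m[48;2;11;17;9m🬂[38;2;125;103;29m[48;2;5;16;10m🬀[38;2;6;18;11m[48;2;5;15;10m🬎[38;2;6;18;11m[48;2;5;15;10m🬎[38;2;6;18;11m[48;2;5;15;10m🬎[0m
[38;2;4;13;9m[48;2;3;10;8m🬂[38;2;4;13;9m[48;2;3;10;8m🬂[38;2;4;13;9m[48;2;3;10;8m🬂[38;2;4;13;9m[48;2;3;10;8m🬂[38;2;4;13;9m[48;2;3;10;8m🬂[38;2;4;13;9m[48;2;3;10;8m🬂[38;2;4;13;9m[48;2;3;10;8m🬂[38;2;4;13;9m[48;2;3;10;8m🬂[38;2;4;13;9m[48;2;3;10;8m🬂[38;2;4;13;9m[48;2;3;10;8m🬂[0m
</frame>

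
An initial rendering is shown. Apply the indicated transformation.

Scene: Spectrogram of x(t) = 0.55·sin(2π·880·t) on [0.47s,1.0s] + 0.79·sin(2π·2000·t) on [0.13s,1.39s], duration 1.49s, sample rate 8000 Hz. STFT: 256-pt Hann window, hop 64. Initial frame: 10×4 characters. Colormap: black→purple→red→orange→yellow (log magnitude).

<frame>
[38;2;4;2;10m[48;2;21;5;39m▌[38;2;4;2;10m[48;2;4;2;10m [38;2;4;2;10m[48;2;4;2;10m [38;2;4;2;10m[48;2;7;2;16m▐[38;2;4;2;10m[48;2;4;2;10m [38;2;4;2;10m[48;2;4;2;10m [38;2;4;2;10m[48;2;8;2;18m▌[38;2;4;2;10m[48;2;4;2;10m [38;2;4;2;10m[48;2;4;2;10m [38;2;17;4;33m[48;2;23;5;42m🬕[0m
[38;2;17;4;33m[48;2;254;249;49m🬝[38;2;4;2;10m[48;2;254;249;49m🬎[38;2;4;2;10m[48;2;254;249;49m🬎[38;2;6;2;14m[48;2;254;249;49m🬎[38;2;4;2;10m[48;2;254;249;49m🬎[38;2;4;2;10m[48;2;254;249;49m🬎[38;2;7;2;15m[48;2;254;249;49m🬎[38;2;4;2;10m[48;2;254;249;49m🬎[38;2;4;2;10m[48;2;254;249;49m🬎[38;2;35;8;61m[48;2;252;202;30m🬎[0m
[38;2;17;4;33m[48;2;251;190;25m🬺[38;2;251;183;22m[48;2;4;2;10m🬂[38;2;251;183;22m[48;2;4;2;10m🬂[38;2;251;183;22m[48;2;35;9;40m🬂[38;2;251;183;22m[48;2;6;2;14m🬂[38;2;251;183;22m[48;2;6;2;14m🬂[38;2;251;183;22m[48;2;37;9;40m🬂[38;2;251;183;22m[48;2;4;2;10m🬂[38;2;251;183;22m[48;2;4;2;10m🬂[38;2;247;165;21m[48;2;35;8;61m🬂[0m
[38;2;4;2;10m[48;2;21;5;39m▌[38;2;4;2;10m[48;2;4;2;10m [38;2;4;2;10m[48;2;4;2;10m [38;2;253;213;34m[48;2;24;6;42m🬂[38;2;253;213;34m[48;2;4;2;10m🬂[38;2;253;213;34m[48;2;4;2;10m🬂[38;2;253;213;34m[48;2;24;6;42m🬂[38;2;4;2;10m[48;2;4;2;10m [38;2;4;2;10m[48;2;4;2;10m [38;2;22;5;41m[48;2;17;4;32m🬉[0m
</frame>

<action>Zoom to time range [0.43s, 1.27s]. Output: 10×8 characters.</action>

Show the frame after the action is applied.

<frame>
[38;2;4;2;10m[48;2;7;2;16m▐[38;2;4;2;10m[48;2;4;2;10m [38;2;4;2;10m[48;2;4;2;10m [38;2;4;2;10m[48;2;4;2;10m [38;2;4;2;10m[48;2;4;2;10m [38;2;4;2;10m[48;2;4;2;10m [38;2;4;2;10m[48;2;8;2;17m▌[38;2;7;2;15m[48;2;4;2;10m▌[38;2;4;2;10m[48;2;4;2;10m [38;2;4;2;10m[48;2;4;2;10m [0m
[38;2;4;2;10m[48;2;8;2;16m▐[38;2;4;2;10m[48;2;4;2;10m [38;2;4;2;10m[48;2;4;2;10m [38;2;4;2;10m[48;2;4;2;10m [38;2;4;2;10m[48;2;4;2;10m [38;2;4;2;10m[48;2;4;2;10m [38;2;4;2;10m[48;2;8;2;17m▌[38;2;4;2;10m[48;2;7;2;15m▐[38;2;4;2;10m[48;2;4;2;10m [38;2;4;2;10m[48;2;4;2;10m [0m
[38;2;4;2;10m[48;2;9;3;19m▐[38;2;4;2;10m[48;2;4;2;10m [38;2;4;2;10m[48;2;4;2;10m [38;2;4;2;10m[48;2;4;2;10m [38;2;4;2;10m[48;2;4;2;10m [38;2;4;2;10m[48;2;4;2;10m [38;2;4;2;10m[48;2;9;3;20m▌[38;2;4;2;10m[48;2;8;2;17m▐[38;2;4;2;10m[48;2;4;2;10m [38;2;4;2;10m[48;2;4;2;10m [0m
[38;2;7;2;16m[48;2;254;249;49m🬎[38;2;4;2;10m[48;2;254;249;49m🬎[38;2;4;2;10m[48;2;254;249;49m🬎[38;2;4;2;10m[48;2;254;249;49m🬎[38;2;4;2;10m[48;2;254;249;49m🬎[38;2;4;2;10m[48;2;254;249;49m🬎[38;2;7;2;16m[48;2;254;249;49m🬎[38;2;6;2;14m[48;2;254;249;49m🬎[38;2;4;2;10m[48;2;254;249;49m🬎[38;2;4;2;10m[48;2;254;249;49m🬎[0m
[38;2;251;183;22m[48;2;11;3;22m🬂[38;2;251;183;22m[48;2;4;2;10m🬂[38;2;251;183;22m[48;2;4;2;10m🬂[38;2;251;183;22m[48;2;4;2;10m🬂[38;2;251;183;22m[48;2;4;2;10m🬂[38;2;251;183;22m[48;2;4;2;10m🬂[38;2;251;183;22m[48;2;11;3;22m🬂[38;2;251;183;22m[48;2;9;3;19m🬂[38;2;251;183;22m[48;2;4;2;10m🬂[38;2;251;183;22m[48;2;4;2;10m🬂[0m
[38;2;16;4;30m[48;2;110;27;86m🬬[38;2;4;2;10m[48;2;9;3;18m🬎[38;2;4;2;10m[48;2;9;3;18m🬎[38;2;4;2;10m[48;2;9;3;18m🬎[38;2;4;2;10m[48;2;9;3;18m🬎[38;2;4;2;10m[48;2;9;3;18m🬎[38;2;16;4;30m[48;2;105;26;86m🬝[38;2;12;3;24m[48;2;69;16;88m🬬[38;2;4;2;10m[48;2;4;2;10m [38;2;4;2;10m[48;2;4;2;10m [0m
[38;2;236;158;46m[48;2;29;7;50m🬆[38;2;253;213;34m[48;2;16;4;30m🬂[38;2;253;213;34m[48;2;16;4;30m🬂[38;2;253;213;34m[48;2;16;4;30m🬂[38;2;253;213;34m[48;2;16;4;30m🬂[38;2;253;213;34m[48;2;16;4;30m🬂[38;2;234;159;49m[48;2;28;7;50m🬊[38;2;172;44;81m[48;2;13;4;26m🬄[38;2;4;2;10m[48;2;4;2;10m [38;2;4;2;10m[48;2;4;2;10m [0m
[38;2;35;8;62m[48;2;4;2;10m▌[38;2;4;2;10m[48;2;4;2;10m [38;2;4;2;10m[48;2;4;2;10m [38;2;4;2;10m[48;2;4;2;10m [38;2;4;2;10m[48;2;4;2;10m [38;2;4;2;10m[48;2;4;2;10m [38;2;4;2;10m[48;2;34;8;60m▌[38;2;27;6;49m[48;2;4;2;10m▌[38;2;4;2;10m[48;2;4;2;10m [38;2;4;2;10m[48;2;4;2;10m [0m
</frame>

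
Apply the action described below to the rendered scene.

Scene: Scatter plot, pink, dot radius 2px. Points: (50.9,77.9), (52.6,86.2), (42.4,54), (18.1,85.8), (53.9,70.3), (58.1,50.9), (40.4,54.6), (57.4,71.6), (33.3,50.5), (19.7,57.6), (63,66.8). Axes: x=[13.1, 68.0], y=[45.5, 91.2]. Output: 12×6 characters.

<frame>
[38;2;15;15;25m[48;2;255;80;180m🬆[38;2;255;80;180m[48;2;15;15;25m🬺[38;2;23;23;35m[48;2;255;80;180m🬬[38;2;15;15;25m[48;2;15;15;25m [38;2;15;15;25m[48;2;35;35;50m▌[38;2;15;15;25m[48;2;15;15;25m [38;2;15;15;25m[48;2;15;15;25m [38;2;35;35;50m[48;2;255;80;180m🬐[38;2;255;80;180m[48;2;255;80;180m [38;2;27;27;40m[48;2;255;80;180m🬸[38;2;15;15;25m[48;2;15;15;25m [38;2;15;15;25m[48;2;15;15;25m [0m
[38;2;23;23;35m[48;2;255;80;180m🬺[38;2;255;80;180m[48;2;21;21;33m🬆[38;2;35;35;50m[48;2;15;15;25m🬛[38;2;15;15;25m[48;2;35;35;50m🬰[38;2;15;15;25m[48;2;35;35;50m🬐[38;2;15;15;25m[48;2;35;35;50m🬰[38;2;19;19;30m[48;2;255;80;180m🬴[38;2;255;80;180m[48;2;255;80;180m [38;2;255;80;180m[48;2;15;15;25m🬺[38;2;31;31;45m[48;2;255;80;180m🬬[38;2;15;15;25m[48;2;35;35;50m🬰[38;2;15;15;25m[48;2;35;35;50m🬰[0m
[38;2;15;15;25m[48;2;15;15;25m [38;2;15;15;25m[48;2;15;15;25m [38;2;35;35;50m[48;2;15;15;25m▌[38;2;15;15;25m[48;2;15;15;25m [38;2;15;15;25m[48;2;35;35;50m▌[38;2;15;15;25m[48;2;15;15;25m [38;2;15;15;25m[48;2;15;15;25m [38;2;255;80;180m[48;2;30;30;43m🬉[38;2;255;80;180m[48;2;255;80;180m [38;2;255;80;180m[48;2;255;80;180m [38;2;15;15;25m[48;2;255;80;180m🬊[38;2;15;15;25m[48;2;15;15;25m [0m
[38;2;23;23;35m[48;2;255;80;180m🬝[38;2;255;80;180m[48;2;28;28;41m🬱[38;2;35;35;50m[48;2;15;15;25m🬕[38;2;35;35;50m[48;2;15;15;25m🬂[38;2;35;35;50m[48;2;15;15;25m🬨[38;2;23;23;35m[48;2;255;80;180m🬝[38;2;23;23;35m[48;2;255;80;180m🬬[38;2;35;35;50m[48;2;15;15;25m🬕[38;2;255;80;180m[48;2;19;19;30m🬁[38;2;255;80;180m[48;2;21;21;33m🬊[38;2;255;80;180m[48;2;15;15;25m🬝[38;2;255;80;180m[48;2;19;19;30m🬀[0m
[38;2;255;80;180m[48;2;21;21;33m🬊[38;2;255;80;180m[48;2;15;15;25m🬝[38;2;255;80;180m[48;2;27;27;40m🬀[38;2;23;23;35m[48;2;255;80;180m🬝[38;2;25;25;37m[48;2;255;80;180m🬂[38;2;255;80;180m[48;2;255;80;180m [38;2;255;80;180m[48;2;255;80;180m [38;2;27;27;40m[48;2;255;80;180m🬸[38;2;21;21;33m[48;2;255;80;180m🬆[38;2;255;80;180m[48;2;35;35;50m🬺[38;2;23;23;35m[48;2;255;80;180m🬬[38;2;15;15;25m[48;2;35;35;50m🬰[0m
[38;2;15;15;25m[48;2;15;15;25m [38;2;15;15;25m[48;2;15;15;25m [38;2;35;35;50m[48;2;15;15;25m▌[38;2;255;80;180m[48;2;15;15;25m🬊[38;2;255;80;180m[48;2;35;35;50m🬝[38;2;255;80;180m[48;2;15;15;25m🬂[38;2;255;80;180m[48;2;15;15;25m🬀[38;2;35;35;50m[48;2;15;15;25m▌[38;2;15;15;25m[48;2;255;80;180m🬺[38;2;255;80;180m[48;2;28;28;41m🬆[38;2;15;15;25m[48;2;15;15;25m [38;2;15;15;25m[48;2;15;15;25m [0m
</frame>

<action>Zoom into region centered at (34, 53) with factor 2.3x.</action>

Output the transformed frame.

<frame>
[38;2;15;15;25m[48;2;15;15;25m [38;2;15;15;25m[48;2;15;15;25m [38;2;35;35;50m[48;2;15;15;25m▌[38;2;15;15;25m[48;2;15;15;25m [38;2;15;15;25m[48;2;35;35;50m▌[38;2;15;15;25m[48;2;15;15;25m [38;2;15;15;25m[48;2;15;15;25m [38;2;35;35;50m[48;2;15;15;25m▌[38;2;15;15;25m[48;2;15;15;25m [38;2;15;15;25m[48;2;35;35;50m▌[38;2;15;15;25m[48;2;15;15;25m [38;2;15;15;25m[48;2;15;15;25m [0m
[38;2;15;15;25m[48;2;35;35;50m🬰[38;2;15;15;25m[48;2;35;35;50m🬰[38;2;35;35;50m[48;2;15;15;25m🬛[38;2;15;15;25m[48;2;35;35;50m🬰[38;2;15;15;25m[48;2;35;35;50m🬐[38;2;15;15;25m[48;2;35;35;50m🬰[38;2;15;15;25m[48;2;35;35;50m🬰[38;2;35;35;50m[48;2;15;15;25m🬛[38;2;23;23;35m[48;2;255;80;180m🬝[38;2;27;27;40m[48;2;255;80;180m🬝[38;2;15;15;25m[48;2;35;35;50m🬰[38;2;15;15;25m[48;2;35;35;50m🬰[0m
[38;2;15;15;25m[48;2;15;15;25m [38;2;15;15;25m[48;2;15;15;25m [38;2;35;35;50m[48;2;15;15;25m▌[38;2;15;15;25m[48;2;15;15;25m [38;2;15;15;25m[48;2;35;35;50m▌[38;2;15;15;25m[48;2;255;80;180m🬬[38;2;15;15;25m[48;2;15;15;25m [38;2;27;27;40m[48;2;255;80;180m🬴[38;2;255;80;180m[48;2;255;80;180m [38;2;255;80;180m[48;2;255;80;180m [38;2;255;80;180m[48;2;15;15;25m🬛[38;2;15;15;25m[48;2;15;15;25m [0m
[38;2;35;35;50m[48;2;15;15;25m🬂[38;2;35;35;50m[48;2;15;15;25m🬂[38;2;35;35;50m[48;2;15;15;25m🬕[38;2;35;35;50m[48;2;15;15;25m🬂[38;2;255;80;180m[48;2;25;25;37m🬫[38;2;255;80;180m[48;2;255;80;180m [38;2;255;80;180m[48;2;23;23;35m🬃[38;2;35;35;50m[48;2;15;15;25m🬕[38;2;255;80;180m[48;2;19;19;30m🬁[38;2;255;80;180m[48;2;27;27;40m🬁[38;2;35;35;50m[48;2;15;15;25m🬂[38;2;35;35;50m[48;2;15;15;25m🬂[0m
[38;2;15;15;25m[48;2;35;35;50m🬰[38;2;15;15;25m[48;2;35;35;50m🬰[38;2;35;35;50m[48;2;15;15;25m🬛[38;2;15;15;25m[48;2;35;35;50m🬰[38;2;15;15;25m[48;2;35;35;50m🬐[38;2;255;80;180m[48;2;23;23;35m🬀[38;2;15;15;25m[48;2;35;35;50m🬰[38;2;35;35;50m[48;2;15;15;25m🬛[38;2;15;15;25m[48;2;35;35;50m🬰[38;2;15;15;25m[48;2;35;35;50m🬐[38;2;15;15;25m[48;2;35;35;50m🬰[38;2;15;15;25m[48;2;35;35;50m🬰[0m
[38;2;15;15;25m[48;2;15;15;25m [38;2;15;15;25m[48;2;15;15;25m [38;2;35;35;50m[48;2;15;15;25m▌[38;2;15;15;25m[48;2;15;15;25m [38;2;15;15;25m[48;2;35;35;50m▌[38;2;15;15;25m[48;2;15;15;25m [38;2;15;15;25m[48;2;15;15;25m [38;2;35;35;50m[48;2;15;15;25m▌[38;2;15;15;25m[48;2;15;15;25m [38;2;15;15;25m[48;2;35;35;50m▌[38;2;15;15;25m[48;2;15;15;25m [38;2;15;15;25m[48;2;15;15;25m [0m
</frame>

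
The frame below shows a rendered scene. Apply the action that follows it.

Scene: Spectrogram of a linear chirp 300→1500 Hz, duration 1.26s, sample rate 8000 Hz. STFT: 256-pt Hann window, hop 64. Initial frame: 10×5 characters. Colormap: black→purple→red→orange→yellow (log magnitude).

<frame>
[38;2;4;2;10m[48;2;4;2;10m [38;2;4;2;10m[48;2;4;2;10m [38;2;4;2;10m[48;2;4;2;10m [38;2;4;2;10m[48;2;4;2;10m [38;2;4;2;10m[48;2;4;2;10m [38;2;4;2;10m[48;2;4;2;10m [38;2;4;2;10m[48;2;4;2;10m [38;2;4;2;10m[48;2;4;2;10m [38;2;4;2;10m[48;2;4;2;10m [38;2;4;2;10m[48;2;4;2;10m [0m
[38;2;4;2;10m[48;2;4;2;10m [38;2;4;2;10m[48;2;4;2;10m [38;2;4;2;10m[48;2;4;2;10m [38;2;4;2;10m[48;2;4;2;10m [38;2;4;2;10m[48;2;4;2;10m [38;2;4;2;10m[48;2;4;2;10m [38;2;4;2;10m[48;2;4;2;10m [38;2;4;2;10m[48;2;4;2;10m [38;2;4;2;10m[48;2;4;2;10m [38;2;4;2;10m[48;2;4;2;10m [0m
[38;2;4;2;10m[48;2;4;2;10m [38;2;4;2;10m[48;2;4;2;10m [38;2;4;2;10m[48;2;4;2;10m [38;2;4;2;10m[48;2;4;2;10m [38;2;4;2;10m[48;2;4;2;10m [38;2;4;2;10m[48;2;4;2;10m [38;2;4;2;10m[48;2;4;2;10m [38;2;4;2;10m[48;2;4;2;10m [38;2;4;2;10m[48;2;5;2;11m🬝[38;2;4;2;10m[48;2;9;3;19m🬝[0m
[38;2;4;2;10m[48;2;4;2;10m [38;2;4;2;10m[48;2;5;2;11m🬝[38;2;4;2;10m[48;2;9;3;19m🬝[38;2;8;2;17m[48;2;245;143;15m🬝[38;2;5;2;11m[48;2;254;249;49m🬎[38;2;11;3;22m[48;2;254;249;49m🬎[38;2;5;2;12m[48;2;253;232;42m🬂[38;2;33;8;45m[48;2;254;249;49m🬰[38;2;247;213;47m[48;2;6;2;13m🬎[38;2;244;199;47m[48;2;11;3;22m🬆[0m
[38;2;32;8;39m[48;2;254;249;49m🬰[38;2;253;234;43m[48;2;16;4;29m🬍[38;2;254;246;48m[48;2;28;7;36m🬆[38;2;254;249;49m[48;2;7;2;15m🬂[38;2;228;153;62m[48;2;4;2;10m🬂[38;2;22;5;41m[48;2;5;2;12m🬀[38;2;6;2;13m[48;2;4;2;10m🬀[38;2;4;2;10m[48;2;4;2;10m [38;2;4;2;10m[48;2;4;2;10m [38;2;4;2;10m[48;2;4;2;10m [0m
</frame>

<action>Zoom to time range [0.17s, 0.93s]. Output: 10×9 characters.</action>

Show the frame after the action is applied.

<frame>
[38;2;4;2;10m[48;2;4;2;10m [38;2;4;2;10m[48;2;4;2;10m [38;2;4;2;10m[48;2;4;2;10m [38;2;4;2;10m[48;2;4;2;10m [38;2;4;2;10m[48;2;4;2;10m [38;2;4;2;10m[48;2;4;2;10m [38;2;4;2;10m[48;2;4;2;10m [38;2;4;2;10m[48;2;4;2;10m [38;2;4;2;10m[48;2;4;2;10m [38;2;4;2;10m[48;2;4;2;10m [0m
[38;2;4;2;10m[48;2;4;2;10m [38;2;4;2;10m[48;2;4;2;10m [38;2;4;2;10m[48;2;4;2;10m [38;2;4;2;10m[48;2;4;2;10m [38;2;4;2;10m[48;2;4;2;10m [38;2;4;2;10m[48;2;4;2;10m [38;2;4;2;10m[48;2;4;2;10m [38;2;4;2;10m[48;2;4;2;10m [38;2;4;2;10m[48;2;4;2;10m [38;2;4;2;10m[48;2;4;2;10m [0m
[38;2;4;2;10m[48;2;4;2;10m [38;2;4;2;10m[48;2;4;2;10m [38;2;4;2;10m[48;2;4;2;10m [38;2;4;2;10m[48;2;4;2;10m [38;2;4;2;10m[48;2;4;2;10m [38;2;4;2;10m[48;2;4;2;10m [38;2;4;2;10m[48;2;4;2;10m [38;2;4;2;10m[48;2;4;2;10m [38;2;4;2;10m[48;2;4;2;10m [38;2;4;2;10m[48;2;4;2;10m [0m
[38;2;4;2;10m[48;2;4;2;10m [38;2;4;2;10m[48;2;4;2;10m [38;2;4;2;10m[48;2;4;2;10m [38;2;4;2;10m[48;2;4;2;10m [38;2;4;2;10m[48;2;4;2;10m [38;2;4;2;10m[48;2;4;2;10m [38;2;4;2;10m[48;2;4;2;10m [38;2;4;2;10m[48;2;4;2;10m [38;2;4;2;10m[48;2;4;2;10m [38;2;4;2;10m[48;2;4;2;10m [0m
[38;2;4;2;10m[48;2;4;2;10m [38;2;4;2;10m[48;2;4;2;10m [38;2;4;2;10m[48;2;4;2;10m [38;2;4;2;10m[48;2;4;2;10m [38;2;4;2;10m[48;2;4;2;10m [38;2;4;2;10m[48;2;4;2;10m [38;2;4;2;10m[48;2;4;2;10m [38;2;4;2;10m[48;2;4;2;10m [38;2;4;2;10m[48;2;4;2;10m [38;2;4;2;10m[48;2;4;2;10m [0m
[38;2;4;2;10m[48;2;4;2;10m [38;2;4;2;10m[48;2;4;2;10m [38;2;4;2;10m[48;2;4;2;10m [38;2;4;2;10m[48;2;4;2;10m [38;2;4;2;10m[48;2;4;2;10m [38;2;4;2;10m[48;2;4;2;10m [38;2;4;2;10m[48;2;4;2;10m [38;2;4;2;10m[48;2;4;2;11m🬝[38;2;4;2;10m[48;2;5;2;11m🬎[38;2;4;2;10m[48;2;6;2;14m🬎[0m
[38;2;4;2;10m[48;2;4;2;10m [38;2;4;2;10m[48;2;5;2;11m🬝[38;2;4;2;10m[48;2;5;2;12m🬎[38;2;4;2;10m[48;2;8;2;17m🬎[38;2;6;2;14m[48;2;25;6;45m🬝[38;2;36;10;26m[48;2;252;210;33m🬝[38;2;11;3;23m[48;2;254;249;49m🬎[38;2;29;7;40m[48;2;246;204;44m🬆[38;2;19;5;36m[48;2;253;231;42m🬂[38;2;253;236;44m[48;2;74;18;72m🬍[0m
[38;2;50;13;38m[48;2;254;249;49m🬎[38;2;10;3;20m[48;2;253;236;44m🬂[38;2;85;23;70m[48;2;254;249;49m🬰[38;2;248;215;45m[48;2;11;3;23m🬎[38;2;253;226;40m[48;2;37;9;38m🬆[38;2;254;249;49m[48;2;12;3;24m🬂[38;2;229;149;59m[48;2;6;2;13m🬂[38;2;46;10;81m[48;2;6;2;14m🬀[38;2;8;2;17m[48;2;4;2;10m🬂[38;2;5;2;12m[48;2;4;2;10m🬂[0m
[38;2;247;147;13m[48;2;20;5;27m🬀[38;2;25;6;46m[48;2;6;2;14m🬀[38;2;7;2;16m[48;2;4;2;10m🬂[38;2;5;2;11m[48;2;4;2;10m🬂[38;2;4;2;11m[48;2;4;2;10m🬂[38;2;4;2;10m[48;2;4;2;10m [38;2;4;2;10m[48;2;4;2;10m [38;2;4;2;10m[48;2;4;2;10m [38;2;4;2;10m[48;2;4;2;10m [38;2;4;2;10m[48;2;4;2;10m [0m
</frame>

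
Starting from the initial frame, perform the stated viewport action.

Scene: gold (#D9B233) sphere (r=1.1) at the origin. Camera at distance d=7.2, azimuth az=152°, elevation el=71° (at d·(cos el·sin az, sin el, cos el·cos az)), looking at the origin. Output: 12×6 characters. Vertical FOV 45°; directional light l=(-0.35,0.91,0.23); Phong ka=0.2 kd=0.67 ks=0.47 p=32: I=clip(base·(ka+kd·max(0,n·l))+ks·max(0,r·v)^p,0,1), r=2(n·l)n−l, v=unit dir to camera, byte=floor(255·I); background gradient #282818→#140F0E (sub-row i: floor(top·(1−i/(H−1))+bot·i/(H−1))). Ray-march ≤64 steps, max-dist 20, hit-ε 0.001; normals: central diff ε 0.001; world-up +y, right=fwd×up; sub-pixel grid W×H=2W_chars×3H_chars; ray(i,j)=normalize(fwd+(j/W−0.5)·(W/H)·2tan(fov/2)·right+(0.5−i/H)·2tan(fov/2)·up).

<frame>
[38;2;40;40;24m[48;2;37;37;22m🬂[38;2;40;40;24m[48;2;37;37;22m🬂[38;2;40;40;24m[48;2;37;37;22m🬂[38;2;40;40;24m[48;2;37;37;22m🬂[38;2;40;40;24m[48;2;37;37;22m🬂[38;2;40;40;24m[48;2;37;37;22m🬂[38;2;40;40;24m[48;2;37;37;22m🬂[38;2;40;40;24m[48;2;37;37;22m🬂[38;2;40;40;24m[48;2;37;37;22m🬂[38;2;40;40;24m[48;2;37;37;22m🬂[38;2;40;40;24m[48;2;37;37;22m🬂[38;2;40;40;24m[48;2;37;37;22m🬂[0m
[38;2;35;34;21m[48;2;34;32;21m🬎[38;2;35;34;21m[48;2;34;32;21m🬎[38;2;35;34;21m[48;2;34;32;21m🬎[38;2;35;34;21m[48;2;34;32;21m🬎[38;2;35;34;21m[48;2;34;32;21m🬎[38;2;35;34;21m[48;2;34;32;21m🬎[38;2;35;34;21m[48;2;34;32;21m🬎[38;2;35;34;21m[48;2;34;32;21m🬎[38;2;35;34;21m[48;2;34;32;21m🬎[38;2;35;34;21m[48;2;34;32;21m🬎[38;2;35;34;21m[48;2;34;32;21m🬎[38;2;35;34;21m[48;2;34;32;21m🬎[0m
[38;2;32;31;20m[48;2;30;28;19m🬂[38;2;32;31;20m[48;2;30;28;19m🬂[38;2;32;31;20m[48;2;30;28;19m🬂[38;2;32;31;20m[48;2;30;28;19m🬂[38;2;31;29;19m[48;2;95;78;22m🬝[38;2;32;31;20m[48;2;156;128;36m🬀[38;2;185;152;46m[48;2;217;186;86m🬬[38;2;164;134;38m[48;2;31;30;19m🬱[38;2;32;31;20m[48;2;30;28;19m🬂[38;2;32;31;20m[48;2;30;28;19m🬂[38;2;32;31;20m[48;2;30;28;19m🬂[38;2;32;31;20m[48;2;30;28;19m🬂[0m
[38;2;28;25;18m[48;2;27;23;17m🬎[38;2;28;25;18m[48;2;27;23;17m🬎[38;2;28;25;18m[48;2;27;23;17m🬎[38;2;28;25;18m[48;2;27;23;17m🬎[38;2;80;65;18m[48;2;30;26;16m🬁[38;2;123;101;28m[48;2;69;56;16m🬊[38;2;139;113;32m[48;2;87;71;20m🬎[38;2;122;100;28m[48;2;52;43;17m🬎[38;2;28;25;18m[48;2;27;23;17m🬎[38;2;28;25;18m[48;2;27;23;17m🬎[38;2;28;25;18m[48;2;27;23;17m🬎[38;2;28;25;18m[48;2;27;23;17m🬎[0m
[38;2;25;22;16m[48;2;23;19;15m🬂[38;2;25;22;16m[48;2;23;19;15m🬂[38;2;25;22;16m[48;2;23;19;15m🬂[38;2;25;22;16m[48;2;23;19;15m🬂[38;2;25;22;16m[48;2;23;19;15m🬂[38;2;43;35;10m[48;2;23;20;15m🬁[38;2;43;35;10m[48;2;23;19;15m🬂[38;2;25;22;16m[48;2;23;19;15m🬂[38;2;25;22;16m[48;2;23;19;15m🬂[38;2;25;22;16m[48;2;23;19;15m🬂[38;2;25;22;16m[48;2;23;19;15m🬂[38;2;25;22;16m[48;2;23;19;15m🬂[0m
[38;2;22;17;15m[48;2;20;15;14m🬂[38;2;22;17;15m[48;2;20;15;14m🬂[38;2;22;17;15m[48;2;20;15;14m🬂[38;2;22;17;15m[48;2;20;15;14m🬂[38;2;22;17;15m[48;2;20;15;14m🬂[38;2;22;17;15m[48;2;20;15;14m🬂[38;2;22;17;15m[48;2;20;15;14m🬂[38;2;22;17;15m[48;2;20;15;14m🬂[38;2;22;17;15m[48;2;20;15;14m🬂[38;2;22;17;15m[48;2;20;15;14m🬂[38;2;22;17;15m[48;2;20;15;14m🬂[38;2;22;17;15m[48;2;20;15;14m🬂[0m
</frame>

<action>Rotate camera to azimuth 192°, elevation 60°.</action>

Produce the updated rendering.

<frame>
[38;2;40;40;24m[48;2;37;37;22m🬂[38;2;40;40;24m[48;2;37;37;22m🬂[38;2;40;40;24m[48;2;37;37;22m🬂[38;2;40;40;24m[48;2;37;37;22m🬂[38;2;40;40;24m[48;2;37;37;22m🬂[38;2;40;40;24m[48;2;37;37;22m🬂[38;2;40;40;24m[48;2;37;37;22m🬂[38;2;40;40;24m[48;2;37;37;22m🬂[38;2;40;40;24m[48;2;37;37;22m🬂[38;2;40;40;24m[48;2;37;37;22m🬂[38;2;40;40;24m[48;2;37;37;22m🬂[38;2;40;40;24m[48;2;37;37;22m🬂[0m
[38;2;35;34;21m[48;2;34;32;21m🬎[38;2;35;34;21m[48;2;34;32;21m🬎[38;2;35;34;21m[48;2;34;32;21m🬎[38;2;35;34;21m[48;2;34;32;21m🬎[38;2;35;34;21m[48;2;34;32;21m🬎[38;2;35;34;21m[48;2;34;32;21m🬎[38;2;35;34;21m[48;2;34;32;21m🬎[38;2;35;34;21m[48;2;34;32;21m🬎[38;2;35;34;21m[48;2;34;32;21m🬎[38;2;35;34;21m[48;2;34;32;21m🬎[38;2;35;34;21m[48;2;34;32;21m🬎[38;2;35;34;21m[48;2;34;32;21m🬎[0m
[38;2;32;31;20m[48;2;30;28;19m🬂[38;2;32;31;20m[48;2;30;28;19m🬂[38;2;32;31;20m[48;2;30;28;19m🬂[38;2;32;31;20m[48;2;30;28;19m🬂[38;2;31;29;19m[48;2;68;55;15m🬝[38;2;32;31;20m[48;2;139;113;32m🬀[38;2;177;145;42m[48;2;255;234;131m🬝[38;2;176;144;41m[48;2;31;30;19m🬱[38;2;32;31;20m[48;2;30;28;19m🬂[38;2;32;31;20m[48;2;30;28;19m🬂[38;2;32;31;20m[48;2;30;28;19m🬂[38;2;32;31;20m[48;2;30;28;19m🬂[0m
[38;2;28;25;18m[48;2;27;23;17m🬎[38;2;28;25;18m[48;2;27;23;17m🬎[38;2;28;25;18m[48;2;27;23;17m🬎[38;2;28;25;18m[48;2;27;23;17m🬎[38;2;48;40;11m[48;2;27;24;17m🬉[38;2;110;90;25m[48;2;61;50;14m🬊[38;2;145;119;34m[48;2;101;83;23m🬊[38;2;139;114;32m[48;2;60;50;19m🬎[38;2;28;25;18m[48;2;27;23;17m🬎[38;2;28;25;18m[48;2;27;23;17m🬎[38;2;28;25;18m[48;2;27;23;17m🬎[38;2;28;25;18m[48;2;27;23;17m🬎[0m
[38;2;25;22;16m[48;2;23;19;15m🬂[38;2;25;22;16m[48;2;23;19;15m🬂[38;2;25;22;16m[48;2;23;19;15m🬂[38;2;25;22;16m[48;2;23;19;15m🬂[38;2;25;22;16m[48;2;23;19;15m🬂[38;2;43;35;10m[48;2;23;20;15m🬁[38;2;43;35;10m[48;2;23;19;15m🬂[38;2;25;22;16m[48;2;23;19;15m🬂[38;2;25;22;16m[48;2;23;19;15m🬂[38;2;25;22;16m[48;2;23;19;15m🬂[38;2;25;22;16m[48;2;23;19;15m🬂[38;2;25;22;16m[48;2;23;19;15m🬂[0m
[38;2;22;17;15m[48;2;20;15;14m🬂[38;2;22;17;15m[48;2;20;15;14m🬂[38;2;22;17;15m[48;2;20;15;14m🬂[38;2;22;17;15m[48;2;20;15;14m🬂[38;2;22;17;15m[48;2;20;15;14m🬂[38;2;22;17;15m[48;2;20;15;14m🬂[38;2;22;17;15m[48;2;20;15;14m🬂[38;2;22;17;15m[48;2;20;15;14m🬂[38;2;22;17;15m[48;2;20;15;14m🬂[38;2;22;17;15m[48;2;20;15;14m🬂[38;2;22;17;15m[48;2;20;15;14m🬂[38;2;22;17;15m[48;2;20;15;14m🬂[0m
</frame>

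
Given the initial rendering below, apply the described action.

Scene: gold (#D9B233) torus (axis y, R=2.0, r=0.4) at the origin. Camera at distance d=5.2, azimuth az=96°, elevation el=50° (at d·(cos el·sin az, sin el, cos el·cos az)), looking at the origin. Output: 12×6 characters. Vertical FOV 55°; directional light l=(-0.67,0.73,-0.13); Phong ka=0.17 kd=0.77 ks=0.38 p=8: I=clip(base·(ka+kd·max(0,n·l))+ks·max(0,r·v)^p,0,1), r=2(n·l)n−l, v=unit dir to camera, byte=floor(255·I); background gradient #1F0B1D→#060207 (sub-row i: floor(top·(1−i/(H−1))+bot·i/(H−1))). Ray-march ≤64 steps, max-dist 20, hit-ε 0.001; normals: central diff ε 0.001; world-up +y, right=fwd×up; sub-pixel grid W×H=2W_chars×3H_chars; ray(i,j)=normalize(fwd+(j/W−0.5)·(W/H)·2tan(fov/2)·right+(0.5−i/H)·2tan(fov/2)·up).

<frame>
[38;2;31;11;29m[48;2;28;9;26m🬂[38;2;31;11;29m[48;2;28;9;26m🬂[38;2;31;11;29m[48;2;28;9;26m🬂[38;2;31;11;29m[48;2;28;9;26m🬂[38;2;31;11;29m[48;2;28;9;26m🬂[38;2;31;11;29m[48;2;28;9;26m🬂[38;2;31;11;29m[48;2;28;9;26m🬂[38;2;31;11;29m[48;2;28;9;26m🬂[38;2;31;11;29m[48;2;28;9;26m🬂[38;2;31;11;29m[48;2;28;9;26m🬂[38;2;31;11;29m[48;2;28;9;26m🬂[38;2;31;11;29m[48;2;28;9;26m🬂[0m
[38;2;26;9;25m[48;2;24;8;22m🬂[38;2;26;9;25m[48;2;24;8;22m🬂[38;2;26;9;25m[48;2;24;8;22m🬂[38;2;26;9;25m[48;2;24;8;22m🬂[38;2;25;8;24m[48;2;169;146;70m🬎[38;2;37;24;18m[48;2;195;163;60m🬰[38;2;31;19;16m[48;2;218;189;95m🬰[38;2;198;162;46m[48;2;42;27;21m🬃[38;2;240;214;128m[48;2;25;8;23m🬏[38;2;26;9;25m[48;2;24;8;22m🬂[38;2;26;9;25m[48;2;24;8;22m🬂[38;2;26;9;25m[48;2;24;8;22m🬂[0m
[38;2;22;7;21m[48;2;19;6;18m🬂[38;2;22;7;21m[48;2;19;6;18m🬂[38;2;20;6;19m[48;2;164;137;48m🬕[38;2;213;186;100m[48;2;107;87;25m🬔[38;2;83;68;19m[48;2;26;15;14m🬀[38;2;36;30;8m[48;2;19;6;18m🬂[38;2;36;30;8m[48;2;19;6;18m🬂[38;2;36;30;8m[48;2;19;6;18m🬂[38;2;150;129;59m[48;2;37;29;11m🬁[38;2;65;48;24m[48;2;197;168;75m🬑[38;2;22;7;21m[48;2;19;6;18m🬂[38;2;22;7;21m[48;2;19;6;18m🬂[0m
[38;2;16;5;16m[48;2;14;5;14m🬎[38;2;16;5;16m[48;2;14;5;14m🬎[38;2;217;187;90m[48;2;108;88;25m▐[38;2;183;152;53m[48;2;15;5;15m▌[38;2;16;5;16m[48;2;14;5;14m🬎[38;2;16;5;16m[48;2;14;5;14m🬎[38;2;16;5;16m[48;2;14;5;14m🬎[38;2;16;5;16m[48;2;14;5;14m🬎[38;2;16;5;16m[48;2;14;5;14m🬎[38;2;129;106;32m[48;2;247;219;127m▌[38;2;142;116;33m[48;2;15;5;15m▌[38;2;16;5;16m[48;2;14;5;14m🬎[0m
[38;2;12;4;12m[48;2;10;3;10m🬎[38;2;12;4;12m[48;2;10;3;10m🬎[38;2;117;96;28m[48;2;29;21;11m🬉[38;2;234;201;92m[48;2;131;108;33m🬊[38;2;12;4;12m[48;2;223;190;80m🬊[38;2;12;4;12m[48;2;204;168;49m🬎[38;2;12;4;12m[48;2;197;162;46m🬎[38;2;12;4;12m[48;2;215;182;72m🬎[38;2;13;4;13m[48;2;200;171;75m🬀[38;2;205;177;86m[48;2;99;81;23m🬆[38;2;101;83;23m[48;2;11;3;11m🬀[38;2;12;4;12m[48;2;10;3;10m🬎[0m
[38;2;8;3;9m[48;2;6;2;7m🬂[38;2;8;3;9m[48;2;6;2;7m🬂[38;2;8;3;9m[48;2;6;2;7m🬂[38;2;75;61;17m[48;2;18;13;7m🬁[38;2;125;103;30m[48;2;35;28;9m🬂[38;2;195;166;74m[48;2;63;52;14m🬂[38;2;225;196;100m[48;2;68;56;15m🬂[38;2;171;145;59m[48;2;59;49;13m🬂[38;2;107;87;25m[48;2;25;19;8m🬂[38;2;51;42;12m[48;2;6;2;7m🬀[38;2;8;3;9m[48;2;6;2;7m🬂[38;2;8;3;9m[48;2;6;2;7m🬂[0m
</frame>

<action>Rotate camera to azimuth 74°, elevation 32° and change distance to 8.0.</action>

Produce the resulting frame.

<frame>
[38;2;31;11;29m[48;2;28;9;26m🬂[38;2;31;11;29m[48;2;28;9;26m🬂[38;2;31;11;29m[48;2;28;9;26m🬂[38;2;31;11;29m[48;2;28;9;26m🬂[38;2;31;11;29m[48;2;28;9;26m🬂[38;2;31;11;29m[48;2;28;9;26m🬂[38;2;31;11;29m[48;2;28;9;26m🬂[38;2;31;11;29m[48;2;28;9;26m🬂[38;2;31;11;29m[48;2;28;9;26m🬂[38;2;31;11;29m[48;2;28;9;26m🬂[38;2;31;11;29m[48;2;28;9;26m🬂[38;2;31;11;29m[48;2;28;9;26m🬂[0m
[38;2;26;9;25m[48;2;24;8;22m🬂[38;2;26;9;25m[48;2;24;8;22m🬂[38;2;26;9;25m[48;2;24;8;22m🬂[38;2;26;9;25m[48;2;24;8;22m🬂[38;2;26;9;25m[48;2;24;8;22m🬂[38;2;26;9;25m[48;2;24;8;22m🬂[38;2;26;9;25m[48;2;24;8;22m🬂[38;2;26;9;25m[48;2;24;8;22m🬂[38;2;26;9;25m[48;2;24;8;22m🬂[38;2;26;9;25m[48;2;24;8;22m🬂[38;2;26;9;25m[48;2;24;8;22m🬂[38;2;26;9;25m[48;2;24;8;22m🬂[0m
[38;2;22;7;21m[48;2;19;6;18m🬂[38;2;22;7;21m[48;2;19;6;18m🬂[38;2;22;7;21m[48;2;19;6;18m🬂[38;2;22;7;21m[48;2;19;6;18m🬂[38;2;25;12;17m[48;2;209;181;92m🬥[38;2;95;80;30m[48;2;27;16;15m🬃[38;2;36;30;8m[48;2;20;6;19m🬋[38;2;31;20;15m[48;2;151;128;54m🬰[38;2;232;205;117m[48;2;20;6;19m🬏[38;2;22;7;21m[48;2;19;6;18m🬂[38;2;22;7;21m[48;2;19;6;18m🬂[38;2;22;7;21m[48;2;19;6;18m🬂[0m
[38;2;16;5;16m[48;2;14;5;14m🬎[38;2;16;5;16m[48;2;14;5;14m🬎[38;2;16;5;16m[48;2;14;5;14m🬎[38;2;108;89;26m[48;2;15;5;15m🬉[38;2;191;164;75m[48;2;46;34;17m🬄[38;2;16;5;16m[48;2;224;198;113m🬎[38;2;16;5;16m[48;2;239;209;115m🬎[38;2;32;20;18m[48;2;185;161;84m🬬[38;2;166;140;55m[48;2;39;30;12m🬆[38;2;16;5;16m[48;2;14;5;14m🬎[38;2;16;5;16m[48;2;14;5;14m🬎[38;2;16;5;16m[48;2;14;5;14m🬎[0m
[38;2;12;4;12m[48;2;10;3;10m🬎[38;2;12;4;12m[48;2;10;3;10m🬎[38;2;12;4;12m[48;2;10;3;10m🬎[38;2;12;4;12m[48;2;10;3;10m🬎[38;2;36;30;8m[48;2;11;3;11m🬁[38;2;36;30;8m[48;2;10;3;11m🬂[38;2;36;30;8m[48;2;10;3;10m🬆[38;2;36;30;8m[48;2;10;3;11m🬂[38;2;12;4;12m[48;2;10;3;10m🬎[38;2;12;4;12m[48;2;10;3;10m🬎[38;2;12;4;12m[48;2;10;3;10m🬎[38;2;12;4;12m[48;2;10;3;10m🬎[0m
[38;2;8;3;9m[48;2;6;2;7m🬂[38;2;8;3;9m[48;2;6;2;7m🬂[38;2;8;3;9m[48;2;6;2;7m🬂[38;2;8;3;9m[48;2;6;2;7m🬂[38;2;8;3;9m[48;2;6;2;7m🬂[38;2;8;3;9m[48;2;6;2;7m🬂[38;2;8;3;9m[48;2;6;2;7m🬂[38;2;8;3;9m[48;2;6;2;7m🬂[38;2;8;3;9m[48;2;6;2;7m🬂[38;2;8;3;9m[48;2;6;2;7m🬂[38;2;8;3;9m[48;2;6;2;7m🬂[38;2;8;3;9m[48;2;6;2;7m🬂[0m
</frame>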